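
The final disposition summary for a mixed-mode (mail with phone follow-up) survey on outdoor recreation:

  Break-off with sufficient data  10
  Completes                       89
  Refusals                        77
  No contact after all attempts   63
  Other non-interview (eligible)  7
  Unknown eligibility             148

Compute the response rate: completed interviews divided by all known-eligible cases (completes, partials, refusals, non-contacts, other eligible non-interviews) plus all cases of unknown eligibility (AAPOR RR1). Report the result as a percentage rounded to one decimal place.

22.6%

Num = 89
Base = 89 + 10 + 77 + 63 + 7 + 148 = 394
RR1 = 89 / 394 = 0.2259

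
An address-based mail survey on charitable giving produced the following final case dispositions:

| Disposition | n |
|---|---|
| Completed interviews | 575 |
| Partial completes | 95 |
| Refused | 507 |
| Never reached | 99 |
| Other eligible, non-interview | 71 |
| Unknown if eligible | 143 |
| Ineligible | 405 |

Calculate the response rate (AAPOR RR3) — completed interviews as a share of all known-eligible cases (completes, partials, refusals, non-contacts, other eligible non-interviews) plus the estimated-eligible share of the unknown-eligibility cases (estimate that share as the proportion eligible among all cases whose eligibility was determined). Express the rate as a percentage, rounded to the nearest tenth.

Top: 575
Determined eligible: 575 + 95 + 507 + 99 + 71 = 1347
e = 1347 / (1347 + 405) = 1347 / 1752 = 0.7688
e × U: 0.7688 × 143 = 109.94
Denom: 1347 + 109.94 = 1456.94
RR3 = 575 / 1456.94 = 0.3947

39.5%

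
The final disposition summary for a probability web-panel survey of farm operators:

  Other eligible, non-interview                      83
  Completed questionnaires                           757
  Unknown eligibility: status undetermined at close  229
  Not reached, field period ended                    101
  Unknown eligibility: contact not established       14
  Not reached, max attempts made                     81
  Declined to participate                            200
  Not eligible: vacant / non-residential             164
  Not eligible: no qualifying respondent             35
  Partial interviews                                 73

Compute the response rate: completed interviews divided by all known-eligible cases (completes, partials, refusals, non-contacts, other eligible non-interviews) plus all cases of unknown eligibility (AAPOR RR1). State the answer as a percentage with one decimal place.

49.2%

Never reached = 101 + 81 = 182
Undetermined eligibility = 14 + 229 = 243
Not eligible = 35 + 164 = 199
Numerator: 757
Base: 757 + 73 + 200 + 182 + 83 + 243 = 1538
RR1 = 757 / 1538 = 0.4922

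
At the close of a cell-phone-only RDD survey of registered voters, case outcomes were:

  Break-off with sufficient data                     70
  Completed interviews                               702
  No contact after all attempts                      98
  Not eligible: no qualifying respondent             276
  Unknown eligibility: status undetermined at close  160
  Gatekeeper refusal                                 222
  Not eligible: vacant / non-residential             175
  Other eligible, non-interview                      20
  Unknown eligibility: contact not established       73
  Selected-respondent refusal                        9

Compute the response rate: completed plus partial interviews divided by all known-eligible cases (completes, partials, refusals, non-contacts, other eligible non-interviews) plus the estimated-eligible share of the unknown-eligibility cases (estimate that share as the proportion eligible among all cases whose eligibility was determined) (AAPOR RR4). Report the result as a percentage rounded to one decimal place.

Refusal or break-off = 222 + 9 = 231
Eligibility not determined = 73 + 160 = 233
Ineligible = 276 + 175 = 451
Numerator = 702 + 70 = 772
Determined eligible = 702 + 70 + 231 + 98 + 20 = 1121
e = 1121 / (1121 + 451) = 1121 / 1572 = 0.7131
Eligible share of unknowns = 0.7131 × 233 = 166.15
Denominator = 1121 + 166.15 = 1287.15
RR4 = 772 / 1287.15 = 0.5998

60.0%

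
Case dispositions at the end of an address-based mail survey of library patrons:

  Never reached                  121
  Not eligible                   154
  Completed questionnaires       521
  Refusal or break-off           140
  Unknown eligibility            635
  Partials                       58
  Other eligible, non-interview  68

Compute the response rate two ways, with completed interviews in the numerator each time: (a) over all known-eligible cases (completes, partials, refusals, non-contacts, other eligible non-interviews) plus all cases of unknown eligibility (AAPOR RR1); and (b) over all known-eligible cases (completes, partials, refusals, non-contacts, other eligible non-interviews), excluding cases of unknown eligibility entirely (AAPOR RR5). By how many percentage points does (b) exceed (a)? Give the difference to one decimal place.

Num = 521
Denominator = 521 + 58 + 140 + 121 + 68 + 635 = 1543
RR1 = 521 / 1543 = 0.3377
Denominator = 521 + 58 + 140 + 121 + 68 = 908
RR5 = 521 / 908 = 0.5738
Difference = 57.38 − 33.77 = 23.61 percentage points

23.6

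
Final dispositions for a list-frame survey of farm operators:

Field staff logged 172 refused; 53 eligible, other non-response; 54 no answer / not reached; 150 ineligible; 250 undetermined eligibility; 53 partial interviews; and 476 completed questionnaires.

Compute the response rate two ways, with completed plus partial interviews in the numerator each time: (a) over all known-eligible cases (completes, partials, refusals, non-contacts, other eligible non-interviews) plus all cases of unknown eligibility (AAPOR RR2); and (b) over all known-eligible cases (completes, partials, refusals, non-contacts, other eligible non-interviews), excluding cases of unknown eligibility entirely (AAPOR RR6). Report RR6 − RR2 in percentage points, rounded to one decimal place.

Numerator = 476 + 53 = 529
Denom = 476 + 53 + 172 + 54 + 53 + 250 = 1058
RR2 = 529 / 1058 = 0.5000
Denom = 476 + 53 + 172 + 54 + 53 = 808
RR6 = 529 / 808 = 0.6547
Difference = 65.47 − 50.00 = 15.47 percentage points

15.5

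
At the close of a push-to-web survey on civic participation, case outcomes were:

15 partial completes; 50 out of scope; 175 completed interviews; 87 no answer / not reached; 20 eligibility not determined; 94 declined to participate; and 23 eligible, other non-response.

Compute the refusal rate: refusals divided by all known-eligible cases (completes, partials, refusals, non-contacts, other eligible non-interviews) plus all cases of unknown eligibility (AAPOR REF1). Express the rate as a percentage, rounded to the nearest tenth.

Num: 94
Base: 175 + 15 + 94 + 87 + 23 + 20 = 414
REF1 = 94 / 414 = 0.2271

22.7%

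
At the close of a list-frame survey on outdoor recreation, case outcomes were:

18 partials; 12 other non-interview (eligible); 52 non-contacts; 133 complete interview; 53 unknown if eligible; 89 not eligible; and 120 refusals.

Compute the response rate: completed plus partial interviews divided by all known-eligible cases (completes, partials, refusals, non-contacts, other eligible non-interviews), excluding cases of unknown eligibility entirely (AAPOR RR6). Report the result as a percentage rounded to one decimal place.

45.1%

Top: 133 + 18 = 151
Denominator: 133 + 18 + 120 + 52 + 12 = 335
RR6 = 151 / 335 = 0.4507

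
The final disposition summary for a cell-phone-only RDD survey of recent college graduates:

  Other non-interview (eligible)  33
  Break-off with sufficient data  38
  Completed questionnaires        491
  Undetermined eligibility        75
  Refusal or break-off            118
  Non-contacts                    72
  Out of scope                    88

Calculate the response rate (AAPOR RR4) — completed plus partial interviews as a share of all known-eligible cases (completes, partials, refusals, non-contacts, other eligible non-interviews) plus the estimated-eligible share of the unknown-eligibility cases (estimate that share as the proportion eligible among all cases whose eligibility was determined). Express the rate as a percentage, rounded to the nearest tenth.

64.6%

Numerator → 491 + 38 = 529
Determined eligible → 491 + 38 + 118 + 72 + 33 = 752
e = 752 / (752 + 88) = 752 / 840 = 0.8952
Estimated eligible among unknowns → 0.8952 × 75 = 67.14
Base → 752 + 67.14 = 819.14
RR4 = 529 / 819.14 = 0.6458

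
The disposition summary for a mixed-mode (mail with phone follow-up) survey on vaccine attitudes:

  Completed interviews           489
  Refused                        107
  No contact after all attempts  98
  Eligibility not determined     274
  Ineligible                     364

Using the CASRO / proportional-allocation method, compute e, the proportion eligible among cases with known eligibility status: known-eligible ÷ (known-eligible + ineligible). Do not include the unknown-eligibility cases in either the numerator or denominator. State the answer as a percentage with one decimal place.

Eligible (known) → 489 + 107 + 98 = 694
e = 694 / (694 + 364) = 694 / 1058 = 0.6560

65.6%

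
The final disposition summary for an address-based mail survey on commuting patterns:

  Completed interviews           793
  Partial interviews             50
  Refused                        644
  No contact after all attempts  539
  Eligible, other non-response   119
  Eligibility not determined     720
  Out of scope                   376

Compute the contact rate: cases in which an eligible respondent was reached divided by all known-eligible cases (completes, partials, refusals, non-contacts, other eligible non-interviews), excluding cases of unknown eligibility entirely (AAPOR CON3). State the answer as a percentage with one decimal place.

Numerator: 793 + 50 + 644 + 119 = 1606
Denominator: 793 + 50 + 644 + 539 + 119 = 2145
CON3 = 1606 / 2145 = 0.7487

74.9%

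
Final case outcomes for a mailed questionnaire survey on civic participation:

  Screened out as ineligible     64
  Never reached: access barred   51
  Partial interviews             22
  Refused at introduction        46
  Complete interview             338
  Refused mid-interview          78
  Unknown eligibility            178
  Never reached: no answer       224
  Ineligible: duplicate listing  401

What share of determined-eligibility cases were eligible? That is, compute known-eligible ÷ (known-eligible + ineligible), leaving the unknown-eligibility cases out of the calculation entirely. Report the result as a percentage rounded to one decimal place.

Refusals = 46 + 78 = 124
Non-contacts = 224 + 51 = 275
Screened out, ineligible = 64 + 401 = 465
Determined eligible: 338 + 22 + 124 + 275 = 759
e = 759 / (759 + 465) = 759 / 1224 = 0.6201

62.0%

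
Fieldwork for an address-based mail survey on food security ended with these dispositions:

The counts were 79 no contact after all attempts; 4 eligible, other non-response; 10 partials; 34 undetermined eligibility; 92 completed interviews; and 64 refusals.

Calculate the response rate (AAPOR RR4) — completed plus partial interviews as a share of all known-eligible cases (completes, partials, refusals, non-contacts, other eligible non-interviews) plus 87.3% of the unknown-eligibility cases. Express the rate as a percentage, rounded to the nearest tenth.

36.6%

Numerator → 92 + 10 = 102
Known eligible → 92 + 10 + 64 + 79 + 4 = 249
Eligible share of unknowns → 0.8730 × 34 = 29.68
Denominator → 249 + 29.68 = 278.68
RR4 = 102 / 278.68 = 0.3660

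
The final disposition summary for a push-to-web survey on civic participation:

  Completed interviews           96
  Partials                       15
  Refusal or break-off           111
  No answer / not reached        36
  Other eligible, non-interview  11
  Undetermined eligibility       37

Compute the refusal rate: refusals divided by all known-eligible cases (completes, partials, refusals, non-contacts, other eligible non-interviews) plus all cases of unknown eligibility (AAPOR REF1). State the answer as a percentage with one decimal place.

36.3%

Num: 111
Base: 96 + 15 + 111 + 36 + 11 + 37 = 306
REF1 = 111 / 306 = 0.3627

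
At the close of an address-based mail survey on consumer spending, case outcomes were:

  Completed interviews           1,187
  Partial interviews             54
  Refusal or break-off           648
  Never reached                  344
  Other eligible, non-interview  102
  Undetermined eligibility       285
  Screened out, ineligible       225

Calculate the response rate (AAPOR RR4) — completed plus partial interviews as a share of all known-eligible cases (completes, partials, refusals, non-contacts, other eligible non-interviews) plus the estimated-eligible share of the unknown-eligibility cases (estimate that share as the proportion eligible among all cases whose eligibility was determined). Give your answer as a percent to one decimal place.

47.8%

Numerator: 1187 + 54 = 1241
Known eligible: 1187 + 54 + 648 + 344 + 102 = 2335
e = 2335 / (2335 + 225) = 2335 / 2560 = 0.9121
Estimated eligible among unknowns: 0.9121 × 285 = 259.95
Denom: 2335 + 259.95 = 2594.95
RR4 = 1241 / 2594.95 = 0.4782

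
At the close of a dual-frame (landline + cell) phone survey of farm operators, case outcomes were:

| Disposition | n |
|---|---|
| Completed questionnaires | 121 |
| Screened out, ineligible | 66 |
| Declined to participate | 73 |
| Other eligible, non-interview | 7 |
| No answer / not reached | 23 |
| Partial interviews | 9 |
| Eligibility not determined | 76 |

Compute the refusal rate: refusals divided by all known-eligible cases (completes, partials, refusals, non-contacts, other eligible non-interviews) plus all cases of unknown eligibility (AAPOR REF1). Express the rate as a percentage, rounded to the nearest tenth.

Numerator → 73
Denom → 121 + 9 + 73 + 23 + 7 + 76 = 309
REF1 = 73 / 309 = 0.2362

23.6%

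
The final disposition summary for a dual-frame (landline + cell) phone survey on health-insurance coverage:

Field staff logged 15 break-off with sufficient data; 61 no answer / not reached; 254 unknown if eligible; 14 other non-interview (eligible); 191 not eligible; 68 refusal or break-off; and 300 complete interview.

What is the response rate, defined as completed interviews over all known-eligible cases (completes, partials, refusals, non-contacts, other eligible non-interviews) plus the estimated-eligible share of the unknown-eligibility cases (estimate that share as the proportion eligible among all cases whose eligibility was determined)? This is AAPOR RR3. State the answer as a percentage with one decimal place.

Top: 300
Known eligible: 300 + 15 + 68 + 61 + 14 = 458
e = 458 / (458 + 191) = 458 / 649 = 0.7057
Estimated eligible among unknowns: 0.7057 × 254 = 179.25
Base: 458 + 179.25 = 637.25
RR3 = 300 / 637.25 = 0.4708

47.1%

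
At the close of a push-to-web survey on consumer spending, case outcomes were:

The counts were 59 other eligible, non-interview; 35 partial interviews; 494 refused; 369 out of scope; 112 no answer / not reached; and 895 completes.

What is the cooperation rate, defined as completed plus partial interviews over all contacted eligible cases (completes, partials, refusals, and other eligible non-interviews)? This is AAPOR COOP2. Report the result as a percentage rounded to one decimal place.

62.7%

Numerator = 895 + 35 = 930
Denominator = 895 + 35 + 494 + 59 = 1483
COOP2 = 930 / 1483 = 0.6271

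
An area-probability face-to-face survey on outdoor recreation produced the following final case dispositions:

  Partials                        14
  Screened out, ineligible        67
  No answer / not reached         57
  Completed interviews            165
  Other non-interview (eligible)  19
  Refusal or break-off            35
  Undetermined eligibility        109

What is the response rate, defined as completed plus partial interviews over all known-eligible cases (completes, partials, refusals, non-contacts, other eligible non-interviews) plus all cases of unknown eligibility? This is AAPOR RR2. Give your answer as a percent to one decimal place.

44.9%

Top = 165 + 14 = 179
Denom = 165 + 14 + 35 + 57 + 19 + 109 = 399
RR2 = 179 / 399 = 0.4486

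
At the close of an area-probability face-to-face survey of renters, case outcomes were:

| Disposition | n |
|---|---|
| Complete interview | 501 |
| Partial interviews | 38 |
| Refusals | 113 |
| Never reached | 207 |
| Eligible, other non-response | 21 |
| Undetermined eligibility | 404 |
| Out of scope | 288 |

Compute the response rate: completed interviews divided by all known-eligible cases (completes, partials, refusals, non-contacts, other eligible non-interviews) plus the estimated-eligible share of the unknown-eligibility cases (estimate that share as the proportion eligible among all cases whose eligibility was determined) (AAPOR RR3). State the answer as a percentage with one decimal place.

42.3%

Top: 501
Known eligible: 501 + 38 + 113 + 207 + 21 = 880
e = 880 / (880 + 288) = 880 / 1168 = 0.7534
Estimated eligible among unknowns: 0.7534 × 404 = 304.37
Base: 880 + 304.37 = 1184.37
RR3 = 501 / 1184.37 = 0.4230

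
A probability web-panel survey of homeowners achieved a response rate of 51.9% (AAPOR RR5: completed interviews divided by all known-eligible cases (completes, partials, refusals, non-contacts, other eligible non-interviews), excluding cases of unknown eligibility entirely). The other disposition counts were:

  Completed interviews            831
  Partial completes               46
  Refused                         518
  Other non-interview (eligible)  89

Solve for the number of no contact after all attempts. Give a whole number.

RR5 = 831 / D = 0.519
D = 831 / 0.519 = 1601.2
Rest of base = 1484
no contact after all attempts = 1601.2 − 1484 ≈ 117

117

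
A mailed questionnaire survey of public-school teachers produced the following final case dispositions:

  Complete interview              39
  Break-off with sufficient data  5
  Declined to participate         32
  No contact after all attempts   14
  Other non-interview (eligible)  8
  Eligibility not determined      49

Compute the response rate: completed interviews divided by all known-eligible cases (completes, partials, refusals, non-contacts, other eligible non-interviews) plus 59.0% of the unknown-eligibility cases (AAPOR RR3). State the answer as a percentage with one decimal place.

Numerator → 39
Determined eligible → 39 + 5 + 32 + 14 + 8 = 98
e × U → 0.5900 × 49 = 28.91
Base → 98 + 28.91 = 126.91
RR3 = 39 / 126.91 = 0.3073

30.7%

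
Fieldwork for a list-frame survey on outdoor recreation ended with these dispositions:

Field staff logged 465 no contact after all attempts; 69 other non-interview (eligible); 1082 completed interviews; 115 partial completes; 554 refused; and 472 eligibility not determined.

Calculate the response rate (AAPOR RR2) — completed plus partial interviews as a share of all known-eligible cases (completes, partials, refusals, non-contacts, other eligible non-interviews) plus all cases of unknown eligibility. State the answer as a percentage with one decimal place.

43.4%

Num = 1082 + 115 = 1197
Denominator = 1082 + 115 + 554 + 465 + 69 + 472 = 2757
RR2 = 1197 / 2757 = 0.4342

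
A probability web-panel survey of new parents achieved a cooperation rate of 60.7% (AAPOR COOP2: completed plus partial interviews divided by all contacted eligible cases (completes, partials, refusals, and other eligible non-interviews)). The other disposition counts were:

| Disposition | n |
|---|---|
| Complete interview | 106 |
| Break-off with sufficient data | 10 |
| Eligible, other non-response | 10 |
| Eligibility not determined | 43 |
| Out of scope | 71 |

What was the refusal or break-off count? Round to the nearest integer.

Numerator → 106 + 10 = 116
COOP2 = 116 / D = 0.607
D = 116 / 0.607 = 191.1
Other denominator terms total 126
refusal or break-off = 191.1 − 126 ≈ 65

65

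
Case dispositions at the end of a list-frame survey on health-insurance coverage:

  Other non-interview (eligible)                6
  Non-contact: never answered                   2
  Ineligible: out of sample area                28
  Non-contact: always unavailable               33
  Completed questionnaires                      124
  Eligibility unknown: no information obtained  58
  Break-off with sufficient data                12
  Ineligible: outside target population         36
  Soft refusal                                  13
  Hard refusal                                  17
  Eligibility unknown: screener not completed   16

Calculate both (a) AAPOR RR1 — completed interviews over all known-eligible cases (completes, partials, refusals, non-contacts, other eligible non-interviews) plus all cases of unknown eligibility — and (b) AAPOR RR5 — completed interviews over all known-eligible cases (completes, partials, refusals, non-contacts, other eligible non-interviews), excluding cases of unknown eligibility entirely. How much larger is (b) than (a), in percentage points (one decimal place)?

Declined to participate = 17 + 13 = 30
No answer / not reached = 2 + 33 = 35
Unknown eligibility = 16 + 58 = 74
Not eligible = 36 + 28 = 64
Top → 124
Base → 124 + 12 + 30 + 35 + 6 + 74 = 281
RR1 = 124 / 281 = 0.4413
Base → 124 + 12 + 30 + 35 + 6 = 207
RR5 = 124 / 207 = 0.5990
Difference = 59.90 − 44.13 = 15.77 percentage points

15.8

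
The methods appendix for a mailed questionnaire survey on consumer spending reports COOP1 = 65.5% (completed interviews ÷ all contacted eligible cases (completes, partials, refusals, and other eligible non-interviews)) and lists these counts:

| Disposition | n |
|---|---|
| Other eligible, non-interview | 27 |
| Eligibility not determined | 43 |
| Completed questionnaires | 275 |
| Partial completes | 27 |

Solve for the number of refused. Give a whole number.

91

COOP1 = 275 / D = 0.655
D = 275 / 0.655 = 419.8
Rest of base = 329
refused = 419.8 − 329 ≈ 91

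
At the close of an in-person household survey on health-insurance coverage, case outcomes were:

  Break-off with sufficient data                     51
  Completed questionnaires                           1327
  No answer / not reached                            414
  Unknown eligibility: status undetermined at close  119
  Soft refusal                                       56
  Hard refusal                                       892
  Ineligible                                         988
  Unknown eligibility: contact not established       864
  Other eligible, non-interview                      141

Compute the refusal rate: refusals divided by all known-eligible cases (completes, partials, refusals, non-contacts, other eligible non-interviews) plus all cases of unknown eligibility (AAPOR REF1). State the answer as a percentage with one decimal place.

24.5%

Refusals = 892 + 56 = 948
Unknown eligibility = 864 + 119 = 983
Numerator → 948
Base → 1327 + 51 + 948 + 414 + 141 + 983 = 3864
REF1 = 948 / 3864 = 0.2453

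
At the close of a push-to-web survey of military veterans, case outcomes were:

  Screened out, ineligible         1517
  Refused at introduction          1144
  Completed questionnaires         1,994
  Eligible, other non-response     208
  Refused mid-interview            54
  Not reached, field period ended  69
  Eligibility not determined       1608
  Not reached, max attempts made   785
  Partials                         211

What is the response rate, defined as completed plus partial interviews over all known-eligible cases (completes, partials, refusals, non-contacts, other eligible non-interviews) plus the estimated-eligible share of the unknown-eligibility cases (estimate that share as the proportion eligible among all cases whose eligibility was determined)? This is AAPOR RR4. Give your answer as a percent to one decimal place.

Declined to participate = 1144 + 54 = 1198
Never reached = 69 + 785 = 854
Numerator → 1994 + 211 = 2205
Determined eligible → 1994 + 211 + 1198 + 854 + 208 = 4465
e = 4465 / (4465 + 1517) = 4465 / 5982 = 0.7464
e × U → 0.7464 × 1608 = 1200.21
Denominator → 4465 + 1200.21 = 5665.21
RR4 = 2205 / 5665.21 = 0.3892

38.9%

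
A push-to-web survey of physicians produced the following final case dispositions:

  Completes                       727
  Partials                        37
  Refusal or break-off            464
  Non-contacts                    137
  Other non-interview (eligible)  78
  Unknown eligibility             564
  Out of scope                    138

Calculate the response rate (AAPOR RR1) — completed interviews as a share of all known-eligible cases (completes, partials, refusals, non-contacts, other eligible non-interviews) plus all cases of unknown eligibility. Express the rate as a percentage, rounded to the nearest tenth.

36.2%

Numerator: 727
Base: 727 + 37 + 464 + 137 + 78 + 564 = 2007
RR1 = 727 / 2007 = 0.3622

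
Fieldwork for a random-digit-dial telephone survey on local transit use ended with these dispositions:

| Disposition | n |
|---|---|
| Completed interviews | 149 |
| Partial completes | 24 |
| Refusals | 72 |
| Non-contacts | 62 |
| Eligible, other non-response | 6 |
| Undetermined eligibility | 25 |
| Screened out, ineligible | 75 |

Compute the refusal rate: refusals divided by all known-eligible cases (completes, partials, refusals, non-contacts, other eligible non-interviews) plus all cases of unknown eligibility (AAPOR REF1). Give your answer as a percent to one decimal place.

Numerator: 72
Denominator: 149 + 24 + 72 + 62 + 6 + 25 = 338
REF1 = 72 / 338 = 0.2130

21.3%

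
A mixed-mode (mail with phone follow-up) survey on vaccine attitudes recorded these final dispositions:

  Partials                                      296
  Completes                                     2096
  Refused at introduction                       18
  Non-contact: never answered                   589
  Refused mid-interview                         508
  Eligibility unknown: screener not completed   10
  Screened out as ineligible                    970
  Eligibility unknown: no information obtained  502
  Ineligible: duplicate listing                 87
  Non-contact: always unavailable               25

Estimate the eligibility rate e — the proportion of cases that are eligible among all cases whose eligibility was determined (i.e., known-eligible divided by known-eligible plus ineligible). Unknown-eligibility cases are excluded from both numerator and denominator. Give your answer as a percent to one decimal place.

Refused = 18 + 508 = 526
No contact after all attempts = 589 + 25 = 614
Unknown eligibility = 10 + 502 = 512
Screened out, ineligible = 970 + 87 = 1057
Known eligible = 2096 + 296 + 526 + 614 = 3532
e = 3532 / (3532 + 1057) = 3532 / 4589 = 0.7697

77.0%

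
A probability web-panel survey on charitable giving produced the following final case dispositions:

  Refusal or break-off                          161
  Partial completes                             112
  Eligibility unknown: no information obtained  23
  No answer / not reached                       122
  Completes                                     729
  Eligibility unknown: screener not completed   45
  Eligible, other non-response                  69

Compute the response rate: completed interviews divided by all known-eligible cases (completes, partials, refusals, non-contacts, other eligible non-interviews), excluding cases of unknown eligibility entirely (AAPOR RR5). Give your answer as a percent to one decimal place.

Eligibility not determined = 45 + 23 = 68
Top = 729
Denom = 729 + 112 + 161 + 122 + 69 = 1193
RR5 = 729 / 1193 = 0.6111

61.1%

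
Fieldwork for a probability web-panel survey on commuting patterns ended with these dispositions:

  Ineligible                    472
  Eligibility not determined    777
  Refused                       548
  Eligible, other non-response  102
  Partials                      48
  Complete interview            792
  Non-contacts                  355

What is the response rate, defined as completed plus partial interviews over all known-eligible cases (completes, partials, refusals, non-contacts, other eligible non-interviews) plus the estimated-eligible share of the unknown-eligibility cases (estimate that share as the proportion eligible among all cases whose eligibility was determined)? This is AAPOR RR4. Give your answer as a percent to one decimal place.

Numerator = 792 + 48 = 840
Known eligible = 792 + 48 + 548 + 355 + 102 = 1845
e = 1845 / (1845 + 472) = 1845 / 2317 = 0.7963
e × U = 0.7963 × 777 = 618.73
Denom = 1845 + 618.73 = 2463.73
RR4 = 840 / 2463.73 = 0.3409

34.1%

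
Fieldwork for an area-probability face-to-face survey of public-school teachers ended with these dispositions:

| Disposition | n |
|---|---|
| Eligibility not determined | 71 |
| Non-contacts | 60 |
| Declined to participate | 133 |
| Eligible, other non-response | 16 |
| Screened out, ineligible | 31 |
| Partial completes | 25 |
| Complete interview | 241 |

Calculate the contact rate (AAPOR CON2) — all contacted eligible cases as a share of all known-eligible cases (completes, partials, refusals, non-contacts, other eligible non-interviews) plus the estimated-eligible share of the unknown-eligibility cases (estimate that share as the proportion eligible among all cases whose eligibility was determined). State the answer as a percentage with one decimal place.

Num → 241 + 25 + 133 + 16 = 415
Eligible (known) → 241 + 25 + 133 + 60 + 16 = 475
e = 475 / (475 + 31) = 475 / 506 = 0.9387
Eligible share of unknowns → 0.9387 × 71 = 66.65
Base → 475 + 66.65 = 541.65
CON2 = 415 / 541.65 = 0.7662

76.6%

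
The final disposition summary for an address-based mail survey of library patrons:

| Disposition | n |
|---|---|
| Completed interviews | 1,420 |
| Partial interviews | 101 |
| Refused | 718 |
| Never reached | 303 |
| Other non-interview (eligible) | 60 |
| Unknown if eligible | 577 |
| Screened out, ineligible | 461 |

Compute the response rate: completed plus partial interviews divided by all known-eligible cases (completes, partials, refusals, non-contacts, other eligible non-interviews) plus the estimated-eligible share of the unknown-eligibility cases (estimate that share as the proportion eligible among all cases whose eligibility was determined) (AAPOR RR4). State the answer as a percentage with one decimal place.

49.2%

Num → 1420 + 101 = 1521
Known eligible → 1420 + 101 + 718 + 303 + 60 = 2602
e = 2602 / (2602 + 461) = 2602 / 3063 = 0.8495
Eligible share of unknowns → 0.8495 × 577 = 490.16
Base → 2602 + 490.16 = 3092.16
RR4 = 1521 / 3092.16 = 0.4919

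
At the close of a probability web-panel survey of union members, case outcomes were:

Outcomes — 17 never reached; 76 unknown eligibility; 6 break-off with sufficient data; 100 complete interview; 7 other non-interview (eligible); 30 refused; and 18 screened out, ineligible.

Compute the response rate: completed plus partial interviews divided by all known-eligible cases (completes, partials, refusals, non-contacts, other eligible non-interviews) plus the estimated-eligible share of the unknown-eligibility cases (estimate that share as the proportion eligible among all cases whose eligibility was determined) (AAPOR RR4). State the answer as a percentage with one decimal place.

46.4%

Num = 100 + 6 = 106
Known eligible = 100 + 6 + 30 + 17 + 7 = 160
e = 160 / (160 + 18) = 160 / 178 = 0.8989
Eligible share of unknowns = 0.8989 × 76 = 68.32
Denom = 160 + 68.32 = 228.32
RR4 = 106 / 228.32 = 0.4643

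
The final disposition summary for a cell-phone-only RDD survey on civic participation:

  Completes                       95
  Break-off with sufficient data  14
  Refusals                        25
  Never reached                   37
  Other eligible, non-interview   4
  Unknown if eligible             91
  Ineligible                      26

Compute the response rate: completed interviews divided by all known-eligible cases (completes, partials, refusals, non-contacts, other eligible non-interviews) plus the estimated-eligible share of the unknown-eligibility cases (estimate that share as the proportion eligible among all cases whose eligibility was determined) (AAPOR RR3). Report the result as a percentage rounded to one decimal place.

Top → 95
Eligible (known) → 95 + 14 + 25 + 37 + 4 = 175
e = 175 / (175 + 26) = 175 / 201 = 0.8706
Eligible share of unknowns → 0.8706 × 91 = 79.22
Base → 175 + 79.22 = 254.22
RR3 = 95 / 254.22 = 0.3737

37.4%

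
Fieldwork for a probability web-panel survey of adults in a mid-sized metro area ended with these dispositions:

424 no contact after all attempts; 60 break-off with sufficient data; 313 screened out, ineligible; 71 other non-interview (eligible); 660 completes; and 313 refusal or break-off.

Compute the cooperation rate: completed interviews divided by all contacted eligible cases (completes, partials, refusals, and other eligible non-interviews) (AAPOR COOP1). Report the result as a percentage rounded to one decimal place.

Numerator → 660
Denom → 660 + 60 + 313 + 71 = 1104
COOP1 = 660 / 1104 = 0.5978

59.8%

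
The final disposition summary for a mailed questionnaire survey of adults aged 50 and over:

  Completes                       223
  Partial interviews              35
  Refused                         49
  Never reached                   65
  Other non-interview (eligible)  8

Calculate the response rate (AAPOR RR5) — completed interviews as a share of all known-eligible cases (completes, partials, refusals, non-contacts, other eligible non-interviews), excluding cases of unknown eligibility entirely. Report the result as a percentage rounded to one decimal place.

58.7%

Top → 223
Denominator → 223 + 35 + 49 + 65 + 8 = 380
RR5 = 223 / 380 = 0.5868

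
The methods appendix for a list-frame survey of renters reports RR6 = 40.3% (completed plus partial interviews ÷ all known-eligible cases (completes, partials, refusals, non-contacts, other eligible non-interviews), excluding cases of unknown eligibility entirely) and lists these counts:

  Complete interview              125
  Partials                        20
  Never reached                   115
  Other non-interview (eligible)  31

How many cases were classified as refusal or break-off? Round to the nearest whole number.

Num = 125 + 20 = 145
RR6 = 145 / D = 0.403
D = 145 / 0.403 = 359.8
Rest of base = 291
refusal or break-off = 359.8 − 291 ≈ 69

69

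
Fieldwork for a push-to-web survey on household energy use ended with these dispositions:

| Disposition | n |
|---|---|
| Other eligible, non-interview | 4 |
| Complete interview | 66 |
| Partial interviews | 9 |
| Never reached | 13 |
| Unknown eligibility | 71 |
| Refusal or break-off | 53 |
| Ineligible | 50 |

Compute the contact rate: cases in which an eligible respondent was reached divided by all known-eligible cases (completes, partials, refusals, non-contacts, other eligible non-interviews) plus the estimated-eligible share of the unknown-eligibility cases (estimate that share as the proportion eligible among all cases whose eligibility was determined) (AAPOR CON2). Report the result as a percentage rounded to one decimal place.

Top: 66 + 9 + 53 + 4 = 132
Eligible (known): 66 + 9 + 53 + 13 + 4 = 145
e = 145 / (145 + 50) = 145 / 195 = 0.7436
Eligible share of unknowns: 0.7436 × 71 = 52.80
Denom: 145 + 52.80 = 197.80
CON2 = 132 / 197.80 = 0.6673

66.7%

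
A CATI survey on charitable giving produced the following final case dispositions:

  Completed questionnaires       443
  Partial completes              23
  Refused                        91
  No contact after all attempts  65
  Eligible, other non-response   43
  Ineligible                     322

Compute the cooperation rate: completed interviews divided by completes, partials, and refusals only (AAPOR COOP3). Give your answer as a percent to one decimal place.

79.5%

Numerator → 443
Base → 443 + 23 + 91 = 557
COOP3 = 443 / 557 = 0.7953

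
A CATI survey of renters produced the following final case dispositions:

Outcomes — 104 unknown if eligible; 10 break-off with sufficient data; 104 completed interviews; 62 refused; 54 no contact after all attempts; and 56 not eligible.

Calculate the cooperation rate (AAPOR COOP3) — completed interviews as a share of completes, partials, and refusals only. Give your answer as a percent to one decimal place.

Top: 104
Denom: 104 + 10 + 62 = 176
COOP3 = 104 / 176 = 0.5909

59.1%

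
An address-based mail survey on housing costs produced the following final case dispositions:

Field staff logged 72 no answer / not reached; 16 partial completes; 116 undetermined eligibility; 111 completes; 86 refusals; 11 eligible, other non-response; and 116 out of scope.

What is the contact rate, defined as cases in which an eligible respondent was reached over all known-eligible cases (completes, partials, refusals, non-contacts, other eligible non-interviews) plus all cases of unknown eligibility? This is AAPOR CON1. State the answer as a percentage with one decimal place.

54.4%

Numerator = 111 + 16 + 86 + 11 = 224
Denominator = 111 + 16 + 86 + 72 + 11 + 116 = 412
CON1 = 224 / 412 = 0.5437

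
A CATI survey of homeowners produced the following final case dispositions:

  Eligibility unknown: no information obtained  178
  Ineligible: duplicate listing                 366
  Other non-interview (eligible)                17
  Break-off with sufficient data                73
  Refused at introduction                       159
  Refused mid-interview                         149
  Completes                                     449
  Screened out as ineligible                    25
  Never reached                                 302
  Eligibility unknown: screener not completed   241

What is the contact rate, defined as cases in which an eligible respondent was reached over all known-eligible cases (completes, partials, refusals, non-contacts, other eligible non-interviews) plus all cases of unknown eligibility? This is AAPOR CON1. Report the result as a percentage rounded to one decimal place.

54.0%

Refusals = 159 + 149 = 308
Unknown if eligible = 241 + 178 = 419
Screened out, ineligible = 25 + 366 = 391
Top → 449 + 73 + 308 + 17 = 847
Base → 449 + 73 + 308 + 302 + 17 + 419 = 1568
CON1 = 847 / 1568 = 0.5402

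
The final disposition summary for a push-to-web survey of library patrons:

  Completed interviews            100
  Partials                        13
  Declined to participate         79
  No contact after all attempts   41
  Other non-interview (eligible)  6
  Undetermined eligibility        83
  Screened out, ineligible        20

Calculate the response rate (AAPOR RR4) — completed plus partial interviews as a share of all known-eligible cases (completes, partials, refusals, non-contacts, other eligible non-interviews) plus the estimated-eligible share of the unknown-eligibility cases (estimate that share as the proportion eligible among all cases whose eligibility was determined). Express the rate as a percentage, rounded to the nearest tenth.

Top: 100 + 13 = 113
Eligible (known): 100 + 13 + 79 + 41 + 6 = 239
e = 239 / (239 + 20) = 239 / 259 = 0.9228
Estimated eligible among unknowns: 0.9228 × 83 = 76.59
Base: 239 + 76.59 = 315.59
RR4 = 113 / 315.59 = 0.3581

35.8%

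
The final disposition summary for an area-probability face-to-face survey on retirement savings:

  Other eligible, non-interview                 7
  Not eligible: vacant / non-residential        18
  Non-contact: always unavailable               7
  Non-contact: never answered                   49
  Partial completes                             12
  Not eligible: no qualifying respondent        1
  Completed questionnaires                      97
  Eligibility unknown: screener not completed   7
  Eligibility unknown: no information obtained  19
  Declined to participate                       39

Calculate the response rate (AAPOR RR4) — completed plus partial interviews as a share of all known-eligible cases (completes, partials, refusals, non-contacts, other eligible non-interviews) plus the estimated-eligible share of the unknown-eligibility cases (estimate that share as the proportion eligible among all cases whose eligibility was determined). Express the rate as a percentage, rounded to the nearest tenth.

Non-contacts = 49 + 7 = 56
Unknown if eligible = 7 + 19 = 26
Ineligible = 1 + 18 = 19
Numerator: 97 + 12 = 109
Known eligible: 97 + 12 + 39 + 56 + 7 = 211
e = 211 / (211 + 19) = 211 / 230 = 0.9174
Eligible share of unknowns: 0.9174 × 26 = 23.85
Denom: 211 + 23.85 = 234.85
RR4 = 109 / 234.85 = 0.4641

46.4%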